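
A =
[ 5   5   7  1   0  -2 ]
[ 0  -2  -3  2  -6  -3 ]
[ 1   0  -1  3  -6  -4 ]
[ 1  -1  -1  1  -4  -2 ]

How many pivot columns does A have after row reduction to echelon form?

3

Row reduce to echelon form.
R3 ← R3 − (1/5)·R1: [0, -1, -12/5, 14/5, -6, -18/5]
R4 ← R4 − (1/5)·R1: [0, -2, -12/5, 4/5, -4, -8/5]
R3 ← R3 − (1/2)·R2: [0, 0, -9/10, 9/5, -3, -21/10]
R4 ← R4 − R2: [0, 0, 3/5, -6/5, 2, 7/5]
R4 ← R4 + (2/3)·R3: [0, 0, 0, 0, 0, 0]
Echelon form has 3 nonzero rows, so rank(A) = 3.
Each nonzero row contributes one pivot column: 3 pivot columns.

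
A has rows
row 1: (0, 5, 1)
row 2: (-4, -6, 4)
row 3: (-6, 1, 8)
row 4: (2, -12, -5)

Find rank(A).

2

Row reduce to echelon form.
Swap R1 ↔ R2
R3 ← R3 − (3/2)·R1: [0, 10, 2]
R4 ← R4 + (1/2)·R1: [0, -15, -3]
R3 ← R3 − (2)·R2: [0, 0, 0]
R4 ← R4 + (3)·R2: [0, 0, 0]
Echelon form has 2 nonzero rows, so rank(A) = 2.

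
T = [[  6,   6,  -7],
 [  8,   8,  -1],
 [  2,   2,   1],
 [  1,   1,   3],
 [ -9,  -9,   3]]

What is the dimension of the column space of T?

2

Row reduce to echelon form.
R2 ← R2 − (4/3)·R1: [0, 0, 25/3]
R3 ← R3 − (1/3)·R1: [0, 0, 10/3]
R4 ← R4 − (1/6)·R1: [0, 0, 25/6]
R5 ← R5 + (3/2)·R1: [0, 0, -15/2]
R3 ← R3 − (2/5)·R2: [0, 0, 0]
R4 ← R4 − (1/2)·R2: [0, 0, 0]
R5 ← R5 + (9/10)·R2: [0, 0, 0]
Echelon form has 2 nonzero rows, so rank(T) = 2.
The column space has dimension equal to the rank: 2.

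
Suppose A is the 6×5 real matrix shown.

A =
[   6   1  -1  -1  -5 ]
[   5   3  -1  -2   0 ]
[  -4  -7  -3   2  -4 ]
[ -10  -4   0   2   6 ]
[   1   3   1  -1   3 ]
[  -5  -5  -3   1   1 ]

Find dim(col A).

Row reduce to echelon form.
R2 ← R2 − (5/6)·R1: [0, 13/6, -1/6, -7/6, 25/6]
R3 ← R3 + (2/3)·R1: [0, -19/3, -11/3, 4/3, -22/3]
R4 ← R4 + (5/3)·R1: [0, -7/3, -5/3, 1/3, -7/3]
R5 ← R5 − (1/6)·R1: [0, 17/6, 7/6, -5/6, 23/6]
R6 ← R6 + (5/6)·R1: [0, -25/6, -23/6, 1/6, -19/6]
R3 ← R3 + (38/13)·R2: [0, 0, -54/13, -27/13, 63/13]
R4 ← R4 + (14/13)·R2: [0, 0, -24/13, -12/13, 28/13]
R5 ← R5 − (17/13)·R2: [0, 0, 18/13, 9/13, -21/13]
R6 ← R6 + (25/13)·R2: [0, 0, -54/13, -27/13, 63/13]
R4 ← R4 − (4/9)·R3: [0, 0, 0, 0, 0]
R5 ← R5 + (1/3)·R3: [0, 0, 0, 0, 0]
R6 ← R6 − R3: [0, 0, 0, 0, 0]
Echelon form has 3 nonzero rows, so rank(A) = 3.
The column space has dimension equal to the rank: 3.

3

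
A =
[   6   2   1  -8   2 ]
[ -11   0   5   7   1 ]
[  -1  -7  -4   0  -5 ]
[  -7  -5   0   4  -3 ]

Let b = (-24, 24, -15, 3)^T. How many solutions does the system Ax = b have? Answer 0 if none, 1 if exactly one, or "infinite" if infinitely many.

infinite

Row reduce the augmented matrix [A | b].
R2 ← R2 + (11/6)·R1: [0, 11/3, 41/6, -23/3, 14/3, -20]
R3 ← R3 + (1/6)·R1: [0, -20/3, -23/6, -4/3, -14/3, -19]
R4 ← R4 + (7/6)·R1: [0, -8/3, 7/6, -16/3, -2/3, -25]
R3 ← R3 + (20/11)·R2: [0, 0, 189/22, -168/11, 42/11, -609/11]
R4 ← R4 + (8/11)·R2: [0, 0, 135/22, -120/11, 30/11, -435/11]
R4 ← R4 − (5/7)·R3: [0, 0, 0, 0, 0, 0]
The echelon form has 3 nonzero rows, and every pivot lies in the first 5 columns, so rank(A) = rank([A|b]) = 3.
The system is consistent.
rank = 3 < 5 unknowns, so there are infinitely many solutions.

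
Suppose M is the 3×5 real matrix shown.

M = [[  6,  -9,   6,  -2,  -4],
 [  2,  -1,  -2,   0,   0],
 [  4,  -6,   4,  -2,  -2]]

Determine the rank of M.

Row reduce to echelon form.
R2 ← R2 − (1/3)·R1: [0, 2, -4, 2/3, 4/3]
R3 ← R3 − (2/3)·R1: [0, 0, 0, -2/3, 2/3]
Echelon form has 3 nonzero rows, so rank(M) = 3.

3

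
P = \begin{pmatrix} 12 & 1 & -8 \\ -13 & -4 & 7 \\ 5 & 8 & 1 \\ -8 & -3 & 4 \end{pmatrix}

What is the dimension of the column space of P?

2

Row reduce to echelon form.
R2 ← R2 + (13/12)·R1: [0, -35/12, -5/3]
R3 ← R3 − (5/12)·R1: [0, 91/12, 13/3]
R4 ← R4 + (2/3)·R1: [0, -7/3, -4/3]
R3 ← R3 + (13/5)·R2: [0, 0, 0]
R4 ← R4 − (4/5)·R2: [0, 0, 0]
Echelon form has 2 nonzero rows, so rank(P) = 2.
The column space has dimension equal to the rank: 2.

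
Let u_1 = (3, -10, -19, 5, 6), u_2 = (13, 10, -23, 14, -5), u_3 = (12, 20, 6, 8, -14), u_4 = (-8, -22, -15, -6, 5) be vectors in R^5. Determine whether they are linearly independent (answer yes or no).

yes

Form the matrix with these vectors as rows and row reduce.
R2 ← R2 − (13/3)·R1: [0, 160/3, 178/3, -23/3, -31]
R3 ← R3 − (4)·R1: [0, 60, 82, -12, -38]
R4 ← R4 + (8/3)·R1: [0, -146/3, -197/3, 22/3, 21]
R3 ← R3 − (9/8)·R2: [0, 0, 61/4, -27/8, -25/8]
R4 ← R4 + (73/80)·R2: [0, 0, -461/40, 27/80, -583/80]
R4 ← R4 + (461/610)·R3: [0, 0, 0, -135/61, -2943/305]
4 nonzero rows, so the 4 vectors span a space of dimension 4.
Since 4 = 4, the vectors are linearly independent.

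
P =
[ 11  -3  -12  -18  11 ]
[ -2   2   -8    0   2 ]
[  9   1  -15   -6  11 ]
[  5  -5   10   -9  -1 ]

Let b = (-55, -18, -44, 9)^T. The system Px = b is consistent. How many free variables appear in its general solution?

1

Row reduce the augmented matrix [P | b].
R2 ← R2 + (2/11)·R1: [0, 16/11, -112/11, -36/11, 4, -28]
R3 ← R3 − (9/11)·R1: [0, 38/11, -57/11, 96/11, 2, 1]
R4 ← R4 − (5/11)·R1: [0, -40/11, 170/11, -9/11, -6, 34]
R3 ← R3 − (19/8)·R2: [0, 0, 19, 33/2, -15/2, 135/2]
R4 ← R4 + (5/2)·R2: [0, 0, -10, -9, 4, -36]
R4 ← R4 + (10/19)·R3: [0, 0, 0, -6/19, 1/19, -9/19]
The echelon form has 4 nonzero rows, and every pivot lies in the first 5 columns, so rank(P) = rank([P|b]) = 4.
The system is consistent.
Free variables = (unknowns) − (rank) = 5 − 4 = 1.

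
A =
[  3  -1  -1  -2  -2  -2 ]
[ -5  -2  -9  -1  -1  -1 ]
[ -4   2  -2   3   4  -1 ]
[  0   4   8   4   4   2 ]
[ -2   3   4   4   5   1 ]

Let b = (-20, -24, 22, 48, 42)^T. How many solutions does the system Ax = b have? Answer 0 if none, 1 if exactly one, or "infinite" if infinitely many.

infinite

Row reduce the augmented matrix [A | b].
R2 ← R2 + (5/3)·R1: [0, -11/3, -32/3, -13/3, -13/3, -13/3, -172/3]
R3 ← R3 + (4/3)·R1: [0, 2/3, -10/3, 1/3, 4/3, -11/3, -14/3]
R5 ← R5 + (2/3)·R1: [0, 7/3, 10/3, 8/3, 11/3, -1/3, 86/3]
R3 ← R3 + (2/11)·R2: [0, 0, -58/11, -5/11, 6/11, -49/11, -166/11]
R4 ← R4 + (12/11)·R2: [0, 0, -40/11, -8/11, -8/11, -30/11, -160/11]
R5 ← R5 + (7/11)·R2: [0, 0, -38/11, -1/11, 10/11, -34/11, -86/11]
R4 ← R4 − (20/29)·R3: [0, 0, 0, -12/29, -32/29, 10/29, -120/29]
R5 ← R5 − (19/29)·R3: [0, 0, 0, 6/29, 16/29, -5/29, 60/29]
R5 ← R5 + (1/2)·R4: [0, 0, 0, 0, 0, 0, 0]
The echelon form has 4 nonzero rows, and every pivot lies in the first 6 columns, so rank(A) = rank([A|b]) = 4.
The system is consistent.
rank = 4 < 6 unknowns, so there are infinitely many solutions.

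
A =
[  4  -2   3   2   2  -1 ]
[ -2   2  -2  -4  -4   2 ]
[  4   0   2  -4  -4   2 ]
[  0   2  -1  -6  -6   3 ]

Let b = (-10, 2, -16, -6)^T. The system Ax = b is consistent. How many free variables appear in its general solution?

Row reduce the augmented matrix [A | b].
R2 ← R2 + (1/2)·R1: [0, 1, -1/2, -3, -3, 3/2, -3]
R3 ← R3 − R1: [0, 2, -1, -6, -6, 3, -6]
R3 ← R3 − (2)·R2: [0, 0, 0, 0, 0, 0, 0]
R4 ← R4 − (2)·R2: [0, 0, 0, 0, 0, 0, 0]
The echelon form has 2 nonzero rows, and every pivot lies in the first 6 columns, so rank(A) = rank([A|b]) = 2.
The system is consistent.
Free variables = (unknowns) − (rank) = 6 − 2 = 4.

4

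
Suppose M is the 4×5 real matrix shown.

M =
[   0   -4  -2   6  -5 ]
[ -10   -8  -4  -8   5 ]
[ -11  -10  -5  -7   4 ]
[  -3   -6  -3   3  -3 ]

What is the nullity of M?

Row reduce to echelon form.
Swap R1 ↔ R2
R3 ← R3 − (11/10)·R1: [0, -6/5, -3/5, 9/5, -3/2]
R4 ← R4 − (3/10)·R1: [0, -18/5, -9/5, 27/5, -9/2]
R3 ← R3 − (3/10)·R2: [0, 0, 0, 0, 0]
R4 ← R4 − (9/10)·R2: [0, 0, 0, 0, 0]
2 nonzero rows, so rank(M) = 2.
M has 5 columns; by rank–nullity, nullity = 5 − 2 = 3.

3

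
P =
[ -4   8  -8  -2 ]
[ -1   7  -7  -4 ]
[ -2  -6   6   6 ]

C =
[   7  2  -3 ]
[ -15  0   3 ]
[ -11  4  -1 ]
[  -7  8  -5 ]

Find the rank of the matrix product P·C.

2

First compute PC:
[[-46, -56,  54],
 [ -7, -62,  51],
 [-32,  68, -48]]
Now row reduce the product.
R2 ← R2 − (7/46)·R1: [0, -1230/23, 984/23]
R3 ← R3 − (16/23)·R1: [0, 2460/23, -1968/23]
R3 ← R3 + (2)·R2: [0, 0, 0]
2 nonzero rows, so rank(PC) = 2.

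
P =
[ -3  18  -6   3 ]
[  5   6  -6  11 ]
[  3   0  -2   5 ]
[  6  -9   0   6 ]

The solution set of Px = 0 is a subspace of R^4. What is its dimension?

2

Row reduce to echelon form.
R2 ← R2 + (5/3)·R1: [0, 36, -16, 16]
R3 ← R3 + R1: [0, 18, -8, 8]
R4 ← R4 + (2)·R1: [0, 27, -12, 12]
R3 ← R3 − (1/2)·R2: [0, 0, 0, 0]
R4 ← R4 − (3/4)·R2: [0, 0, 0, 0]
2 nonzero rows, so rank(P) = 2.
P has 4 columns; by rank–nullity, nullity = 4 − 2 = 2.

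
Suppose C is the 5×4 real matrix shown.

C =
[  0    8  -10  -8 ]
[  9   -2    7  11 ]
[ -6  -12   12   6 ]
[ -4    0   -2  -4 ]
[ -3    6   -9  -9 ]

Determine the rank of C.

2

Row reduce to echelon form.
Swap R1 ↔ R2
R3 ← R3 + (2/3)·R1: [0, -40/3, 50/3, 40/3]
R4 ← R4 + (4/9)·R1: [0, -8/9, 10/9, 8/9]
R5 ← R5 + (1/3)·R1: [0, 16/3, -20/3, -16/3]
R3 ← R3 + (5/3)·R2: [0, 0, 0, 0]
R4 ← R4 + (1/9)·R2: [0, 0, 0, 0]
R5 ← R5 − (2/3)·R2: [0, 0, 0, 0]
Echelon form has 2 nonzero rows, so rank(C) = 2.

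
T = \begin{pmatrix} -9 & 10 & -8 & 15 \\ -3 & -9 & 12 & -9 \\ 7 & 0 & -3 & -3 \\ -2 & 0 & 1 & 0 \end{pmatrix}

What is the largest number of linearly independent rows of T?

Row reduce to echelon form.
R2 ← R2 − (1/3)·R1: [0, -37/3, 44/3, -14]
R3 ← R3 + (7/9)·R1: [0, 70/9, -83/9, 26/3]
R4 ← R4 − (2/9)·R1: [0, -20/9, 25/9, -10/3]
R3 ← R3 + (70/111)·R2: [0, 0, 1/37, -6/37]
R4 ← R4 − (20/111)·R2: [0, 0, 5/37, -30/37]
R4 ← R4 − (5)·R3: [0, 0, 0, 0]
Echelon form has 3 nonzero rows, so rank(T) = 3.
The rank gives the maximum number of linearly independent rows: 3.

3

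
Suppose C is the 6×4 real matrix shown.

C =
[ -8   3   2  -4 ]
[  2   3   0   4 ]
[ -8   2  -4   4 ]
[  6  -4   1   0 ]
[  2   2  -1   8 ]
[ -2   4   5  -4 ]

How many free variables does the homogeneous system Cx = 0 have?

Row reduce to echelon form.
R2 ← R2 + (1/4)·R1: [0, 15/4, 1/2, 3]
R3 ← R3 − R1: [0, -1, -6, 8]
R4 ← R4 + (3/4)·R1: [0, -7/4, 5/2, -3]
R5 ← R5 + (1/4)·R1: [0, 11/4, -1/2, 7]
R6 ← R6 − (1/4)·R1: [0, 13/4, 9/2, -3]
R3 ← R3 + (4/15)·R2: [0, 0, -88/15, 44/5]
R4 ← R4 + (7/15)·R2: [0, 0, 41/15, -8/5]
R5 ← R5 − (11/15)·R2: [0, 0, -13/15, 24/5]
R6 ← R6 − (13/15)·R2: [0, 0, 61/15, -28/5]
R4 ← R4 + (41/88)·R3: [0, 0, 0, 5/2]
R5 ← R5 − (13/88)·R3: [0, 0, 0, 7/2]
R6 ← R6 + (61/88)·R3: [0, 0, 0, 1/2]
R5 ← R5 − (7/5)·R4: [0, 0, 0, 0]
R6 ← R6 − (1/5)·R4: [0, 0, 0, 0]
4 nonzero rows, so rank(C) = 4.
C has 4 columns; by rank–nullity, nullity = 4 − 4 = 0.

0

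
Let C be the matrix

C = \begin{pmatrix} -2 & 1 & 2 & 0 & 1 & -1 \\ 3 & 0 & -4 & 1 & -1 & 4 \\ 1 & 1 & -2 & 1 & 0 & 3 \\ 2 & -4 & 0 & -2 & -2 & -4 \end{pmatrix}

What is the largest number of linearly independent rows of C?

2

Row reduce to echelon form.
R2 ← R2 + (3/2)·R1: [0, 3/2, -1, 1, 1/2, 5/2]
R3 ← R3 + (1/2)·R1: [0, 3/2, -1, 1, 1/2, 5/2]
R4 ← R4 + R1: [0, -3, 2, -2, -1, -5]
R3 ← R3 − R2: [0, 0, 0, 0, 0, 0]
R4 ← R4 + (2)·R2: [0, 0, 0, 0, 0, 0]
Echelon form has 2 nonzero rows, so rank(C) = 2.
The rank gives the maximum number of linearly independent rows: 2.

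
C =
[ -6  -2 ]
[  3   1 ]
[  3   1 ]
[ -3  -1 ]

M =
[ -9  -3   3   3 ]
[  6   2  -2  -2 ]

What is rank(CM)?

First compute CM:
[[ 42,  14, -14, -14],
 [-21,  -7,   7,   7],
 [-21,  -7,   7,   7],
 [ 21,   7,  -7,  -7]]
Now row reduce the product.
R2 ← R2 + (1/2)·R1: [0, 0, 0, 0]
R3 ← R3 + (1/2)·R1: [0, 0, 0, 0]
R4 ← R4 − (1/2)·R1: [0, 0, 0, 0]
1 nonzero row, so rank(CM) = 1.

1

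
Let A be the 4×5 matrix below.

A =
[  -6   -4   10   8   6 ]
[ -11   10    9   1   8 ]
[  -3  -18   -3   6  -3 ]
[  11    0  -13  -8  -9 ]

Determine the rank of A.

3

Row reduce to echelon form.
R2 ← R2 − (11/6)·R1: [0, 52/3, -28/3, -41/3, -3]
R3 ← R3 − (1/2)·R1: [0, -16, -8, 2, -6]
R4 ← R4 + (11/6)·R1: [0, -22/3, 16/3, 20/3, 2]
R3 ← R3 + (12/13)·R2: [0, 0, -216/13, -138/13, -114/13]
R4 ← R4 + (11/26)·R2: [0, 0, 18/13, 23/26, 19/26]
R4 ← R4 + (1/12)·R3: [0, 0, 0, 0, 0]
Echelon form has 3 nonzero rows, so rank(A) = 3.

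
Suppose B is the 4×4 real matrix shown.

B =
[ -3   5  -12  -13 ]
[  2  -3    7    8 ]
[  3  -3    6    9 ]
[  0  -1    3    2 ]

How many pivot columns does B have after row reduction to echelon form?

2

Row reduce to echelon form.
R2 ← R2 + (2/3)·R1: [0, 1/3, -1, -2/3]
R3 ← R3 + R1: [0, 2, -6, -4]
R3 ← R3 − (6)·R2: [0, 0, 0, 0]
R4 ← R4 + (3)·R2: [0, 0, 0, 0]
Echelon form has 2 nonzero rows, so rank(B) = 2.
Each nonzero row contributes one pivot column: 2 pivot columns.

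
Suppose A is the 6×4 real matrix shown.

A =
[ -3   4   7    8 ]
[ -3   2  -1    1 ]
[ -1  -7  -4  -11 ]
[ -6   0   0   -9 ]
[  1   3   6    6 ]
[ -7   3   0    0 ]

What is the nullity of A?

Row reduce to echelon form.
R2 ← R2 − R1: [0, -2, -8, -7]
R3 ← R3 − (1/3)·R1: [0, -25/3, -19/3, -41/3]
R4 ← R4 − (2)·R1: [0, -8, -14, -25]
R5 ← R5 + (1/3)·R1: [0, 13/3, 25/3, 26/3]
R6 ← R6 − (7/3)·R1: [0, -19/3, -49/3, -56/3]
R3 ← R3 − (25/6)·R2: [0, 0, 27, 31/2]
R4 ← R4 − (4)·R2: [0, 0, 18, 3]
R5 ← R5 + (13/6)·R2: [0, 0, -9, -13/2]
R6 ← R6 − (19/6)·R2: [0, 0, 9, 7/2]
R4 ← R4 − (2/3)·R3: [0, 0, 0, -22/3]
R5 ← R5 + (1/3)·R3: [0, 0, 0, -4/3]
R6 ← R6 − (1/3)·R3: [0, 0, 0, -5/3]
R5 ← R5 − (2/11)·R4: [0, 0, 0, 0]
R6 ← R6 − (5/22)·R4: [0, 0, 0, 0]
4 nonzero rows, so rank(A) = 4.
A has 4 columns; by rank–nullity, nullity = 4 − 4 = 0.

0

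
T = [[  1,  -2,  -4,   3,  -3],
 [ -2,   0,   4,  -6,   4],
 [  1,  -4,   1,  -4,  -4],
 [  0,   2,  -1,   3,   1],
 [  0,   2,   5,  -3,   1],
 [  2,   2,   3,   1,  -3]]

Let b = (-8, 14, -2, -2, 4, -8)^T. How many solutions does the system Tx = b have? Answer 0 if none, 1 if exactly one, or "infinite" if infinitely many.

Row reduce the augmented matrix [T | b].
R2 ← R2 + (2)·R1: [0, -4, -4, 0, -2, -2]
R3 ← R3 − R1: [0, -2, 5, -7, -1, 6]
R6 ← R6 − (2)·R1: [0, 6, 11, -5, 3, 8]
R3 ← R3 − (1/2)·R2: [0, 0, 7, -7, 0, 7]
R4 ← R4 + (1/2)·R2: [0, 0, -3, 3, 0, -3]
R5 ← R5 + (1/2)·R2: [0, 0, 3, -3, 0, 3]
R6 ← R6 + (3/2)·R2: [0, 0, 5, -5, 0, 5]
R4 ← R4 + (3/7)·R3: [0, 0, 0, 0, 0, 0]
R5 ← R5 − (3/7)·R3: [0, 0, 0, 0, 0, 0]
R6 ← R6 − (5/7)·R3: [0, 0, 0, 0, 0, 0]
The echelon form has 3 nonzero rows, and every pivot lies in the first 5 columns, so rank(T) = rank([T|b]) = 3.
The system is consistent.
rank = 3 < 5 unknowns, so there are infinitely many solutions.

infinite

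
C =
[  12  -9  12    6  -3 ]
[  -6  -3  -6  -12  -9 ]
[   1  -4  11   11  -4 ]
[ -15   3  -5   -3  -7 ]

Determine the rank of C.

3

Row reduce to echelon form.
R2 ← R2 + (1/2)·R1: [0, -15/2, 0, -9, -21/2]
R3 ← R3 − (1/12)·R1: [0, -13/4, 10, 21/2, -15/4]
R4 ← R4 + (5/4)·R1: [0, -33/4, 10, 9/2, -43/4]
R3 ← R3 − (13/30)·R2: [0, 0, 10, 72/5, 4/5]
R4 ← R4 − (11/10)·R2: [0, 0, 10, 72/5, 4/5]
R4 ← R4 − R3: [0, 0, 0, 0, 0]
Echelon form has 3 nonzero rows, so rank(C) = 3.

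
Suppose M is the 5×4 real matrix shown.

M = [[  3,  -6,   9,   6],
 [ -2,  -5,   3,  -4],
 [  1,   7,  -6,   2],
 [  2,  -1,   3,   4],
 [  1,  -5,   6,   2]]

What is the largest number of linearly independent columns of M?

Row reduce to echelon form.
R2 ← R2 + (2/3)·R1: [0, -9, 9, 0]
R3 ← R3 − (1/3)·R1: [0, 9, -9, 0]
R4 ← R4 − (2/3)·R1: [0, 3, -3, 0]
R5 ← R5 − (1/3)·R1: [0, -3, 3, 0]
R3 ← R3 + R2: [0, 0, 0, 0]
R4 ← R4 + (1/3)·R2: [0, 0, 0, 0]
R5 ← R5 − (1/3)·R2: [0, 0, 0, 0]
Echelon form has 2 nonzero rows, so rank(M) = 2.
The rank gives the maximum number of linearly independent columns: 2.

2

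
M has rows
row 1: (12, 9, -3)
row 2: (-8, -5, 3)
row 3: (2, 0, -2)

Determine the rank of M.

Row reduce to echelon form.
R2 ← R2 + (2/3)·R1: [0, 1, 1]
R3 ← R3 − (1/6)·R1: [0, -3/2, -3/2]
R3 ← R3 + (3/2)·R2: [0, 0, 0]
Echelon form has 2 nonzero rows, so rank(M) = 2.

2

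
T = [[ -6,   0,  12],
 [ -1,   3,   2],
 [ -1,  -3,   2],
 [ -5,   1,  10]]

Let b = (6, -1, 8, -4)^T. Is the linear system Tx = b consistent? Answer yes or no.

no

Row reduce the augmented matrix [T | b].
R2 ← R2 − (1/6)·R1: [0, 3, 0, -2]
R3 ← R3 − (1/6)·R1: [0, -3, 0, 7]
R4 ← R4 − (5/6)·R1: [0, 1, 0, -9]
R3 ← R3 + R2: [0, 0, 0, 5]
R4 ← R4 − (1/3)·R2: [0, 0, 0, -25/3]
R4 ← R4 + (5/3)·R3: [0, 0, 0, 0]
The echelon form has 3 nonzero rows; the last pivot sits in the augmented column, so rank(T) = 2 but rank([T|b]) = 3.
Since the ranks differ, the system is inconsistent.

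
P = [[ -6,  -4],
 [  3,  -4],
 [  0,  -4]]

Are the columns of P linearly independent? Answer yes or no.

Row reduce P to echelon form.
R2 ← R2 + (1/2)·R1: [0, -6]
R3 ← R3 − (2/3)·R2: [0, 0]
2 pivots among 2 columns.
Every column is a pivot column, so the columns are linearly independent.

yes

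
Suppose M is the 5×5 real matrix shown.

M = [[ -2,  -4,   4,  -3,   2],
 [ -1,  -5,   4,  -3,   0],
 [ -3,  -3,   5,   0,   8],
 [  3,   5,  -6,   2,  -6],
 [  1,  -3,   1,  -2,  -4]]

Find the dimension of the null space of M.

Row reduce to echelon form.
R2 ← R2 − (1/2)·R1: [0, -3, 2, -3/2, -1]
R3 ← R3 − (3/2)·R1: [0, 3, -1, 9/2, 5]
R4 ← R4 + (3/2)·R1: [0, -1, 0, -5/2, -3]
R5 ← R5 + (1/2)·R1: [0, -5, 3, -7/2, -3]
R3 ← R3 + R2: [0, 0, 1, 3, 4]
R4 ← R4 − (1/3)·R2: [0, 0, -2/3, -2, -8/3]
R5 ← R5 − (5/3)·R2: [0, 0, -1/3, -1, -4/3]
R4 ← R4 + (2/3)·R3: [0, 0, 0, 0, 0]
R5 ← R5 + (1/3)·R3: [0, 0, 0, 0, 0]
3 nonzero rows, so rank(M) = 3.
M has 5 columns; by rank–nullity, nullity = 5 − 3 = 2.

2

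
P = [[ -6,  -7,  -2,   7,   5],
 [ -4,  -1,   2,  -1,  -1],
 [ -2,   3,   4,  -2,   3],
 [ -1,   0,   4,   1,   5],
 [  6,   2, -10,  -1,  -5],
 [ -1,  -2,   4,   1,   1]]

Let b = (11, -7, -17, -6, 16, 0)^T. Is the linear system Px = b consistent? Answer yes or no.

Row reduce the augmented matrix [P | b].
R2 ← R2 − (2/3)·R1: [0, 11/3, 10/3, -17/3, -13/3, -43/3]
R3 ← R3 − (1/3)·R1: [0, 16/3, 14/3, -13/3, 4/3, -62/3]
R4 ← R4 − (1/6)·R1: [0, 7/6, 13/3, -1/6, 25/6, -47/6]
R5 ← R5 + R1: [0, -5, -12, 6, 0, 27]
R6 ← R6 − (1/6)·R1: [0, -5/6, 13/3, -1/6, 1/6, -11/6]
R3 ← R3 − (16/11)·R2: [0, 0, -2/11, 43/11, 84/11, 2/11]
R4 ← R4 − (7/22)·R2: [0, 0, 36/11, 18/11, 61/11, -36/11]
R5 ← R5 + (15/11)·R2: [0, 0, -82/11, -19/11, -65/11, 82/11]
R6 ← R6 + (5/22)·R2: [0, 0, 56/11, -16/11, -9/11, -56/11]
R4 ← R4 + (18)·R3: [0, 0, 0, 72, 143, 0]
R5 ← R5 − (41)·R3: [0, 0, 0, -162, -319, 0]
R6 ← R6 + (28)·R3: [0, 0, 0, 108, 213, 0]
R5 ← R5 + (9/4)·R4: [0, 0, 0, 0, 11/4, 0]
R6 ← R6 − (3/2)·R4: [0, 0, 0, 0, -3/2, 0]
R6 ← R6 + (6/11)·R5: [0, 0, 0, 0, 0, 0]
The echelon form has 5 nonzero rows, and every pivot lies in the first 5 columns, so rank(P) = rank([P|b]) = 5.
The system is consistent.

yes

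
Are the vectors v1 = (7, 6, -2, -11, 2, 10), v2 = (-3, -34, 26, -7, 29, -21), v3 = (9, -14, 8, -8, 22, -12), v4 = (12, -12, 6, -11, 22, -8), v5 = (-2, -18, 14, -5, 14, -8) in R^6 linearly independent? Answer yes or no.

no

Form the matrix with these vectors as rows and row reduce.
R2 ← R2 + (3/7)·R1: [0, -220/7, 176/7, -82/7, 209/7, -117/7]
R3 ← R3 − (9/7)·R1: [0, -152/7, 74/7, 43/7, 136/7, -174/7]
R4 ← R4 − (12/7)·R1: [0, -156/7, 66/7, 55/7, 130/7, -176/7]
R5 ← R5 + (2/7)·R1: [0, -114/7, 94/7, -57/7, 102/7, -36/7]
R3 ← R3 − (38/55)·R2: [0, 0, -34/5, 783/55, -6/5, -732/55]
R4 ← R4 − (39/55)·R2: [0, 0, -42/5, 889/55, -13/5, -731/55]
R5 ← R5 − (57/110)·R2: [0, 0, 2/5, -114/55, -9/10, 387/110]
R4 ← R4 − (21/17)·R3: [0, 0, 0, -266/187, -19/17, 589/187]
R5 ← R5 + (1/17)·R3: [0, 0, 0, -21/17, -33/34, 93/34]
R5 ← R5 − (33/38)·R4: [0, 0, 0, 0, 0, 0]
4 nonzero rows, so the 5 vectors span a space of dimension 4.
Since 4 < 5, the vectors are linearly dependent.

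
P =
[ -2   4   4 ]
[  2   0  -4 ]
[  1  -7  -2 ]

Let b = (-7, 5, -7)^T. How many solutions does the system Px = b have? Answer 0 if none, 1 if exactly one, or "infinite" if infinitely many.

0

Row reduce the augmented matrix [P | b].
R2 ← R2 + R1: [0, 4, 0, -2]
R3 ← R3 + (1/2)·R1: [0, -5, 0, -21/2]
R3 ← R3 + (5/4)·R2: [0, 0, 0, -13]
The echelon form has 3 nonzero rows; the last pivot sits in the augmented column, so rank(P) = 2 but rank([P|b]) = 3.
Since the ranks differ, the system is inconsistent.
It has no solutions.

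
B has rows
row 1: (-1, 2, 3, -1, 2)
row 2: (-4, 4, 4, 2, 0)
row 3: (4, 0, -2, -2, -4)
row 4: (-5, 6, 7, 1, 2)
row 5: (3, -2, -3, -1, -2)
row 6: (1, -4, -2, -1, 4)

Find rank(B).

Row reduce to echelon form.
R2 ← R2 − (4)·R1: [0, -4, -8, 6, -8]
R3 ← R3 + (4)·R1: [0, 8, 10, -6, 4]
R4 ← R4 − (5)·R1: [0, -4, -8, 6, -8]
R5 ← R5 + (3)·R1: [0, 4, 6, -4, 4]
R6 ← R6 + R1: [0, -2, 1, -2, 6]
R3 ← R3 + (2)·R2: [0, 0, -6, 6, -12]
R4 ← R4 − R2: [0, 0, 0, 0, 0]
R5 ← R5 + R2: [0, 0, -2, 2, -4]
R6 ← R6 − (1/2)·R2: [0, 0, 5, -5, 10]
R5 ← R5 − (1/3)·R3: [0, 0, 0, 0, 0]
R6 ← R6 + (5/6)·R3: [0, 0, 0, 0, 0]
Echelon form has 3 nonzero rows, so rank(B) = 3.

3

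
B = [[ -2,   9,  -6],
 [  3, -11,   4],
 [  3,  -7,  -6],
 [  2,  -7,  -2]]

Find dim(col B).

Row reduce to echelon form.
R2 ← R2 + (3/2)·R1: [0, 5/2, -5]
R3 ← R3 + (3/2)·R1: [0, 13/2, -15]
R4 ← R4 + R1: [0, 2, -8]
R3 ← R3 − (13/5)·R2: [0, 0, -2]
R4 ← R4 − (4/5)·R2: [0, 0, -4]
R4 ← R4 − (2)·R3: [0, 0, 0]
Echelon form has 3 nonzero rows, so rank(B) = 3.
The column space has dimension equal to the rank: 3.

3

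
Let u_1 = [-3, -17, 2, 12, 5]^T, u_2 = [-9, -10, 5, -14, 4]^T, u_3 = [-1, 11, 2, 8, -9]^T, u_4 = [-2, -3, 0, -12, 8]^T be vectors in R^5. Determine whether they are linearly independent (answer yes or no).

Form the matrix with these vectors as rows and row reduce.
R2 ← R2 − (3)·R1: [0, 41, -1, -50, -11]
R3 ← R3 − (1/3)·R1: [0, 50/3, 4/3, 4, -32/3]
R4 ← R4 − (2/3)·R1: [0, 25/3, -4/3, -20, 14/3]
R3 ← R3 − (50/123)·R2: [0, 0, 214/123, 2992/123, -254/41]
R4 ← R4 − (25/123)·R2: [0, 0, -139/123, -1210/123, 283/41]
R4 ← R4 + (139/214)·R3: [0, 0, 0, 638/107, 308/107]
4 nonzero rows, so the 4 vectors span a space of dimension 4.
Since 4 = 4, the vectors are linearly independent.

yes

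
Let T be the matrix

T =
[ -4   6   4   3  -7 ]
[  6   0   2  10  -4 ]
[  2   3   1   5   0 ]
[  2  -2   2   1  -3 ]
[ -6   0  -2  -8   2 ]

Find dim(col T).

Row reduce to echelon form.
R2 ← R2 + (3/2)·R1: [0, 9, 8, 29/2, -29/2]
R3 ← R3 + (1/2)·R1: [0, 6, 3, 13/2, -7/2]
R4 ← R4 + (1/2)·R1: [0, 1, 4, 5/2, -13/2]
R5 ← R5 − (3/2)·R1: [0, -9, -8, -25/2, 25/2]
R3 ← R3 − (2/3)·R2: [0, 0, -7/3, -19/6, 37/6]
R4 ← R4 − (1/9)·R2: [0, 0, 28/9, 8/9, -44/9]
R5 ← R5 + R2: [0, 0, 0, 2, -2]
R4 ← R4 + (4/3)·R3: [0, 0, 0, -10/3, 10/3]
R5 ← R5 + (3/5)·R4: [0, 0, 0, 0, 0]
Echelon form has 4 nonzero rows, so rank(T) = 4.
The column space has dimension equal to the rank: 4.

4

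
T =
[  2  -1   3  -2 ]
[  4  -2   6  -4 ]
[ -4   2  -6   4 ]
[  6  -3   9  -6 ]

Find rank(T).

Row reduce to echelon form.
R2 ← R2 − (2)·R1: [0, 0, 0, 0]
R3 ← R3 + (2)·R1: [0, 0, 0, 0]
R4 ← R4 − (3)·R1: [0, 0, 0, 0]
Echelon form has 1 nonzero row, so rank(T) = 1.

1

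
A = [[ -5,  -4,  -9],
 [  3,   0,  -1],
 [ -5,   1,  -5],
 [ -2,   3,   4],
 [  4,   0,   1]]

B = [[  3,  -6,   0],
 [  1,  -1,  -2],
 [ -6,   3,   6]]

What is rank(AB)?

3

First compute AB:
[[ 35,   7, -46],
 [ 15, -21,  -6],
 [ 16,  14, -32],
 [-27,  21,  18],
 [  6, -21,   6]]
Now row reduce the product.
R2 ← R2 − (3/7)·R1: [0, -24, 96/7]
R3 ← R3 − (16/35)·R1: [0, 54/5, -384/35]
R4 ← R4 + (27/35)·R1: [0, 132/5, -612/35]
R5 ← R5 − (6/35)·R1: [0, -111/5, 486/35]
R3 ← R3 + (9/20)·R2: [0, 0, -24/5]
R4 ← R4 + (11/10)·R2: [0, 0, -12/5]
R5 ← R5 − (37/40)·R2: [0, 0, 6/5]
R4 ← R4 − (1/2)·R3: [0, 0, 0]
R5 ← R5 + (1/4)·R3: [0, 0, 0]
3 nonzero rows, so rank(AB) = 3.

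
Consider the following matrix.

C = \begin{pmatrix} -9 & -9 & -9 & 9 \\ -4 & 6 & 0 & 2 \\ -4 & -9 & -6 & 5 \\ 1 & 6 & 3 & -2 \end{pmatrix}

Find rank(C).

Row reduce to echelon form.
R2 ← R2 − (4/9)·R1: [0, 10, 4, -2]
R3 ← R3 − (4/9)·R1: [0, -5, -2, 1]
R4 ← R4 + (1/9)·R1: [0, 5, 2, -1]
R3 ← R3 + (1/2)·R2: [0, 0, 0, 0]
R4 ← R4 − (1/2)·R2: [0, 0, 0, 0]
Echelon form has 2 nonzero rows, so rank(C) = 2.

2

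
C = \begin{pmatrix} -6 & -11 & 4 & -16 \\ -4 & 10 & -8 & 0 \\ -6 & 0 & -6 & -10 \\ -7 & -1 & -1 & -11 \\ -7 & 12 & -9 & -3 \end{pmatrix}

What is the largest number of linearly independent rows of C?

3

Row reduce to echelon form.
R2 ← R2 − (2/3)·R1: [0, 52/3, -32/3, 32/3]
R3 ← R3 − R1: [0, 11, -10, 6]
R4 ← R4 − (7/6)·R1: [0, 71/6, -17/3, 23/3]
R5 ← R5 − (7/6)·R1: [0, 149/6, -41/3, 47/3]
R3 ← R3 − (33/52)·R2: [0, 0, -42/13, -10/13]
R4 ← R4 − (71/104)·R2: [0, 0, 21/13, 5/13]
R5 ← R5 − (149/104)·R2: [0, 0, 21/13, 5/13]
R4 ← R4 + (1/2)·R3: [0, 0, 0, 0]
R5 ← R5 + (1/2)·R3: [0, 0, 0, 0]
Echelon form has 3 nonzero rows, so rank(C) = 3.
The rank gives the maximum number of linearly independent rows: 3.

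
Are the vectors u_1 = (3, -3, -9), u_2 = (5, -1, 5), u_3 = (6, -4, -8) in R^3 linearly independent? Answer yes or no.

no

Form the matrix with these vectors as rows and row reduce.
R2 ← R2 − (5/3)·R1: [0, 4, 20]
R3 ← R3 − (2)·R1: [0, 2, 10]
R3 ← R3 − (1/2)·R2: [0, 0, 0]
2 nonzero rows, so the 3 vectors span a space of dimension 2.
Since 2 < 3, the vectors are linearly dependent.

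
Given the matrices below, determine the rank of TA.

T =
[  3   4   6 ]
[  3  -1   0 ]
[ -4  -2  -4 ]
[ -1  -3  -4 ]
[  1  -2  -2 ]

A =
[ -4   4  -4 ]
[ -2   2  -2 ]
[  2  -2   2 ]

First compute TA:
[[ -8,   8,  -8],
 [-10,  10, -10],
 [ 12, -12,  12],
 [  2,  -2,   2],
 [ -4,   4,  -4]]
Now row reduce the product.
R2 ← R2 − (5/4)·R1: [0, 0, 0]
R3 ← R3 + (3/2)·R1: [0, 0, 0]
R4 ← R4 + (1/4)·R1: [0, 0, 0]
R5 ← R5 − (1/2)·R1: [0, 0, 0]
1 nonzero row, so rank(TA) = 1.

1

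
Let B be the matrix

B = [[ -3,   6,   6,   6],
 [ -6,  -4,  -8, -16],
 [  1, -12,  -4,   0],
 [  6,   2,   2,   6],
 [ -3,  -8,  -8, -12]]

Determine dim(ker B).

Row reduce to echelon form.
R2 ← R2 − (2)·R1: [0, -16, -20, -28]
R3 ← R3 + (1/3)·R1: [0, -10, -2, 2]
R4 ← R4 + (2)·R1: [0, 14, 14, 18]
R5 ← R5 − R1: [0, -14, -14, -18]
R3 ← R3 − (5/8)·R2: [0, 0, 21/2, 39/2]
R4 ← R4 + (7/8)·R2: [0, 0, -7/2, -13/2]
R5 ← R5 − (7/8)·R2: [0, 0, 7/2, 13/2]
R4 ← R4 + (1/3)·R3: [0, 0, 0, 0]
R5 ← R5 − (1/3)·R3: [0, 0, 0, 0]
3 nonzero rows, so rank(B) = 3.
B has 4 columns; by rank–nullity, nullity = 4 − 3 = 1.

1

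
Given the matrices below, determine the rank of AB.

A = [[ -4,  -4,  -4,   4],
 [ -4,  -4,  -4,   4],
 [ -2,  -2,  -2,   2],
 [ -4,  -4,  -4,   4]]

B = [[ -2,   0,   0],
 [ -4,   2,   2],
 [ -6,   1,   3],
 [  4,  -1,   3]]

First compute AB:
[[ 64, -16,  -8],
 [ 64, -16,  -8],
 [ 32,  -8,  -4],
 [ 64, -16,  -8]]
Now row reduce the product.
R2 ← R2 − R1: [0, 0, 0]
R3 ← R3 − (1/2)·R1: [0, 0, 0]
R4 ← R4 − R1: [0, 0, 0]
1 nonzero row, so rank(AB) = 1.

1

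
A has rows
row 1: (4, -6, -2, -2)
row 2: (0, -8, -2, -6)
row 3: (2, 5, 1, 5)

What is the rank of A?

2

Row reduce to echelon form.
R3 ← R3 − (1/2)·R1: [0, 8, 2, 6]
R3 ← R3 + R2: [0, 0, 0, 0]
Echelon form has 2 nonzero rows, so rank(A) = 2.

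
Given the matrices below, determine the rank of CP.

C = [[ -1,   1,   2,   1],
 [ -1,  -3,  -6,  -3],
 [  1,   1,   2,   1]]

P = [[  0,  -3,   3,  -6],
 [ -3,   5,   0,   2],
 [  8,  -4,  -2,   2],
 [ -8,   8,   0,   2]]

First compute CP:
[[  5,   8,  -7,  14],
 [-15, -12,   9, -18],
 [  5,   2,  -1,   2]]
Now row reduce the product.
R2 ← R2 + (3)·R1: [0, 12, -12, 24]
R3 ← R3 − R1: [0, -6, 6, -12]
R3 ← R3 + (1/2)·R2: [0, 0, 0, 0]
2 nonzero rows, so rank(CP) = 2.

2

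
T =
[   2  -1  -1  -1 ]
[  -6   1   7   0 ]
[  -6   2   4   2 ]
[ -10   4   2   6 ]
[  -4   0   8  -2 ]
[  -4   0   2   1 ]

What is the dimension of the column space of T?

3

Row reduce to echelon form.
R2 ← R2 + (3)·R1: [0, -2, 4, -3]
R3 ← R3 + (3)·R1: [0, -1, 1, -1]
R4 ← R4 + (5)·R1: [0, -1, -3, 1]
R5 ← R5 + (2)·R1: [0, -2, 6, -4]
R6 ← R6 + (2)·R1: [0, -2, 0, -1]
R3 ← R3 − (1/2)·R2: [0, 0, -1, 1/2]
R4 ← R4 − (1/2)·R2: [0, 0, -5, 5/2]
R5 ← R5 − R2: [0, 0, 2, -1]
R6 ← R6 − R2: [0, 0, -4, 2]
R4 ← R4 − (5)·R3: [0, 0, 0, 0]
R5 ← R5 + (2)·R3: [0, 0, 0, 0]
R6 ← R6 − (4)·R3: [0, 0, 0, 0]
Echelon form has 3 nonzero rows, so rank(T) = 3.
The column space has dimension equal to the rank: 3.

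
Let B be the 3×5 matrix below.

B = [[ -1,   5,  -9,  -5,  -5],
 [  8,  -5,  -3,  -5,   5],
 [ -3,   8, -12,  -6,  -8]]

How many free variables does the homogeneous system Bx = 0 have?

3

Row reduce to echelon form.
R2 ← R2 + (8)·R1: [0, 35, -75, -45, -35]
R3 ← R3 − (3)·R1: [0, -7, 15, 9, 7]
R3 ← R3 + (1/5)·R2: [0, 0, 0, 0, 0]
2 nonzero rows, so rank(B) = 2.
B has 5 columns; by rank–nullity, nullity = 5 − 2 = 3.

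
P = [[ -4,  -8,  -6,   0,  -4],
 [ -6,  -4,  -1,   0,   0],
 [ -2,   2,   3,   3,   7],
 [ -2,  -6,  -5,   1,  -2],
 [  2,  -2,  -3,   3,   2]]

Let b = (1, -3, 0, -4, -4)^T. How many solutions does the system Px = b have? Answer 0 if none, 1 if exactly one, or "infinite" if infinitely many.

Row reduce the augmented matrix [P | b].
R2 ← R2 − (3/2)·R1: [0, 8, 8, 0, 6, -9/2]
R3 ← R3 − (1/2)·R1: [0, 6, 6, 3, 9, -1/2]
R4 ← R4 − (1/2)·R1: [0, -2, -2, 1, 0, -9/2]
R5 ← R5 + (1/2)·R1: [0, -6, -6, 3, 0, -7/2]
R3 ← R3 − (3/4)·R2: [0, 0, 0, 3, 9/2, 23/8]
R4 ← R4 + (1/4)·R2: [0, 0, 0, 1, 3/2, -45/8]
R5 ← R5 + (3/4)·R2: [0, 0, 0, 3, 9/2, -55/8]
R4 ← R4 − (1/3)·R3: [0, 0, 0, 0, 0, -79/12]
R5 ← R5 − R3: [0, 0, 0, 0, 0, -39/4]
R5 ← R5 − (117/79)·R4: [0, 0, 0, 0, 0, 0]
The echelon form has 4 nonzero rows; the last pivot sits in the augmented column, so rank(P) = 3 but rank([P|b]) = 4.
Since the ranks differ, the system is inconsistent.
It has no solutions.

0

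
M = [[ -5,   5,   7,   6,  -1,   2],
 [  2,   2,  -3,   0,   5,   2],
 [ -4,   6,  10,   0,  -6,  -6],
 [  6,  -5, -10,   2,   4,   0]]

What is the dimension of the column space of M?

4

Row reduce to echelon form.
R2 ← R2 + (2/5)·R1: [0, 4, -1/5, 12/5, 23/5, 14/5]
R3 ← R3 − (4/5)·R1: [0, 2, 22/5, -24/5, -26/5, -38/5]
R4 ← R4 + (6/5)·R1: [0, 1, -8/5, 46/5, 14/5, 12/5]
R3 ← R3 − (1/2)·R2: [0, 0, 9/2, -6, -15/2, -9]
R4 ← R4 − (1/4)·R2: [0, 0, -31/20, 43/5, 33/20, 17/10]
R4 ← R4 + (31/90)·R3: [0, 0, 0, 98/15, -14/15, -7/5]
Echelon form has 4 nonzero rows, so rank(M) = 4.
The column space has dimension equal to the rank: 4.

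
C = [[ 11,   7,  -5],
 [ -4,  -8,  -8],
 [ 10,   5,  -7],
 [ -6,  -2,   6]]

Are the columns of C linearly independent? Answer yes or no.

Row reduce C to echelon form.
R2 ← R2 + (4/11)·R1: [0, -60/11, -108/11]
R3 ← R3 − (10/11)·R1: [0, -15/11, -27/11]
R4 ← R4 + (6/11)·R1: [0, 20/11, 36/11]
R3 ← R3 − (1/4)·R2: [0, 0, 0]
R4 ← R4 + (1/3)·R2: [0, 0, 0]
2 pivots among 3 columns.
Only 2 < 3 pivot columns, so the columns are linearly dependent.

no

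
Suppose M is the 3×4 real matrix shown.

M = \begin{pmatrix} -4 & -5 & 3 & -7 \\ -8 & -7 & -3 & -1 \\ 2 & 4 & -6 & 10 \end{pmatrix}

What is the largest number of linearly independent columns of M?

2

Row reduce to echelon form.
R2 ← R2 − (2)·R1: [0, 3, -9, 13]
R3 ← R3 + (1/2)·R1: [0, 3/2, -9/2, 13/2]
R3 ← R3 − (1/2)·R2: [0, 0, 0, 0]
Echelon form has 2 nonzero rows, so rank(M) = 2.
The rank gives the maximum number of linearly independent columns: 2.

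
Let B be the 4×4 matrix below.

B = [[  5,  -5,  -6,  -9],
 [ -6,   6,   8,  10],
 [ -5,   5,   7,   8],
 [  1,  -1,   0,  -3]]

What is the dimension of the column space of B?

2

Row reduce to echelon form.
R2 ← R2 + (6/5)·R1: [0, 0, 4/5, -4/5]
R3 ← R3 + R1: [0, 0, 1, -1]
R4 ← R4 − (1/5)·R1: [0, 0, 6/5, -6/5]
R3 ← R3 − (5/4)·R2: [0, 0, 0, 0]
R4 ← R4 − (3/2)·R2: [0, 0, 0, 0]
Echelon form has 2 nonzero rows, so rank(B) = 2.
The column space has dimension equal to the rank: 2.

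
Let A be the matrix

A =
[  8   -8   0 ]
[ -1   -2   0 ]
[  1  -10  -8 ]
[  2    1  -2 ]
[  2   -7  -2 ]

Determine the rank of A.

Row reduce to echelon form.
R2 ← R2 + (1/8)·R1: [0, -3, 0]
R3 ← R3 − (1/8)·R1: [0, -9, -8]
R4 ← R4 − (1/4)·R1: [0, 3, -2]
R5 ← R5 − (1/4)·R1: [0, -5, -2]
R3 ← R3 − (3)·R2: [0, 0, -8]
R4 ← R4 + R2: [0, 0, -2]
R5 ← R5 − (5/3)·R2: [0, 0, -2]
R4 ← R4 − (1/4)·R3: [0, 0, 0]
R5 ← R5 − (1/4)·R3: [0, 0, 0]
Echelon form has 3 nonzero rows, so rank(A) = 3.

3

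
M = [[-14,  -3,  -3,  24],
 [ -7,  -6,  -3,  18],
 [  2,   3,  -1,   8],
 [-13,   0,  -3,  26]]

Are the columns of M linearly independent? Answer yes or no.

Row reduce M to echelon form.
R2 ← R2 − (1/2)·R1: [0, -9/2, -3/2, 6]
R3 ← R3 + (1/7)·R1: [0, 18/7, -10/7, 80/7]
R4 ← R4 − (13/14)·R1: [0, 39/14, -3/14, 26/7]
R3 ← R3 + (4/7)·R2: [0, 0, -16/7, 104/7]
R4 ← R4 + (13/21)·R2: [0, 0, -8/7, 52/7]
R4 ← R4 − (1/2)·R3: [0, 0, 0, 0]
3 pivots among 4 columns.
Only 3 < 4 pivot columns, so the columns are linearly dependent.

no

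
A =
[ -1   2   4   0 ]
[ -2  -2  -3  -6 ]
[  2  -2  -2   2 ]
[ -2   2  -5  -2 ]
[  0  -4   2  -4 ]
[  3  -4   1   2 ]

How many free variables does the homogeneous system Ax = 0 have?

Row reduce to echelon form.
R2 ← R2 − (2)·R1: [0, -6, -11, -6]
R3 ← R3 + (2)·R1: [0, 2, 6, 2]
R4 ← R4 − (2)·R1: [0, -2, -13, -2]
R6 ← R6 + (3)·R1: [0, 2, 13, 2]
R3 ← R3 + (1/3)·R2: [0, 0, 7/3, 0]
R4 ← R4 − (1/3)·R2: [0, 0, -28/3, 0]
R5 ← R5 − (2/3)·R2: [0, 0, 28/3, 0]
R6 ← R6 + (1/3)·R2: [0, 0, 28/3, 0]
R4 ← R4 + (4)·R3: [0, 0, 0, 0]
R5 ← R5 − (4)·R3: [0, 0, 0, 0]
R6 ← R6 − (4)·R3: [0, 0, 0, 0]
3 nonzero rows, so rank(A) = 3.
A has 4 columns; by rank–nullity, nullity = 4 − 3 = 1.

1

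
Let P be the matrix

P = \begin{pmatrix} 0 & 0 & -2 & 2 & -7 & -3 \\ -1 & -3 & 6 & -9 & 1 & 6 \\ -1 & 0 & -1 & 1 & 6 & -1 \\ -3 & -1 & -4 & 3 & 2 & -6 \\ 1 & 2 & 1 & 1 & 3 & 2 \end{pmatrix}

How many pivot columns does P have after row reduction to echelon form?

4

Row reduce to echelon form.
Swap R1 ↔ R2
R3 ← R3 − R1: [0, 3, -7, 10, 5, -7]
R4 ← R4 − (3)·R1: [0, 8, -22, 30, -1, -24]
R5 ← R5 + R1: [0, -1, 7, -8, 4, 8]
Swap R2 ↔ R3
R4 ← R4 − (8/3)·R2: [0, 0, -10/3, 10/3, -43/3, -16/3]
R5 ← R5 + (1/3)·R2: [0, 0, 14/3, -14/3, 17/3, 17/3]
R4 ← R4 − (5/3)·R3: [0, 0, 0, 0, -8/3, -1/3]
R5 ← R5 + (7/3)·R3: [0, 0, 0, 0, -32/3, -4/3]
R5 ← R5 − (4)·R4: [0, 0, 0, 0, 0, 0]
Echelon form has 4 nonzero rows, so rank(P) = 4.
Each nonzero row contributes one pivot column: 4 pivot columns.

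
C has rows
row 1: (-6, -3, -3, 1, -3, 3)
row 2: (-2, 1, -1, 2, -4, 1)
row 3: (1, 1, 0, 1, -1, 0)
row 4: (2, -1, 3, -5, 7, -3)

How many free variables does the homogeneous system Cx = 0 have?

Row reduce to echelon form.
R2 ← R2 − (1/3)·R1: [0, 2, 0, 5/3, -3, 0]
R3 ← R3 + (1/6)·R1: [0, 1/2, -1/2, 7/6, -3/2, 1/2]
R4 ← R4 + (1/3)·R1: [0, -2, 2, -14/3, 6, -2]
R3 ← R3 − (1/4)·R2: [0, 0, -1/2, 3/4, -3/4, 1/2]
R4 ← R4 + R2: [0, 0, 2, -3, 3, -2]
R4 ← R4 + (4)·R3: [0, 0, 0, 0, 0, 0]
3 nonzero rows, so rank(C) = 3.
C has 6 columns; by rank–nullity, nullity = 6 − 3 = 3.

3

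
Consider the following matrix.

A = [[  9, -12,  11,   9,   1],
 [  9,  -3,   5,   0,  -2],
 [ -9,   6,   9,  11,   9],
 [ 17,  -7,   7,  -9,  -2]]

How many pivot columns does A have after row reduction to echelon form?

Row reduce to echelon form.
R2 ← R2 − R1: [0, 9, -6, -9, -3]
R3 ← R3 + R1: [0, -6, 20, 20, 10]
R4 ← R4 − (17/9)·R1: [0, 47/3, -124/9, -26, -35/9]
R3 ← R3 + (2/3)·R2: [0, 0, 16, 14, 8]
R4 ← R4 − (47/27)·R2: [0, 0, -10/3, -31/3, 4/3]
R4 ← R4 + (5/24)·R3: [0, 0, 0, -89/12, 3]
Echelon form has 4 nonzero rows, so rank(A) = 4.
Each nonzero row contributes one pivot column: 4 pivot columns.

4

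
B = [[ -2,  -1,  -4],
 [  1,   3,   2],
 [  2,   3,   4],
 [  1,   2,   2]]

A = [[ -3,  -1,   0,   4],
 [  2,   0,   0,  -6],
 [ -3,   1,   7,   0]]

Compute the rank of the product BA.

2

First compute BA:
[[ 16,  -2, -28,  -2],
 [ -3,   1,  14, -14],
 [-12,   2,  28, -10],
 [ -5,   1,  14,  -8]]
Now row reduce the product.
R2 ← R2 + (3/16)·R1: [0, 5/8, 35/4, -115/8]
R3 ← R3 + (3/4)·R1: [0, 1/2, 7, -23/2]
R4 ← R4 + (5/16)·R1: [0, 3/8, 21/4, -69/8]
R3 ← R3 − (4/5)·R2: [0, 0, 0, 0]
R4 ← R4 − (3/5)·R2: [0, 0, 0, 0]
2 nonzero rows, so rank(BA) = 2.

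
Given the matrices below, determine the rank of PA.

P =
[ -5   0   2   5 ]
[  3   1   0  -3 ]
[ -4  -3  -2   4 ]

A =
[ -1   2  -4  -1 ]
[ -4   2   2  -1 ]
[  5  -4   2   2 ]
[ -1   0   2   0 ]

First compute PA:
[[ 10, -18,  34,   9],
 [ -4,   8, -16,  -4],
 [  2,  -6,  14,   3]]
Now row reduce the product.
R2 ← R2 + (2/5)·R1: [0, 4/5, -12/5, -2/5]
R3 ← R3 − (1/5)·R1: [0, -12/5, 36/5, 6/5]
R3 ← R3 + (3)·R2: [0, 0, 0, 0]
2 nonzero rows, so rank(PA) = 2.

2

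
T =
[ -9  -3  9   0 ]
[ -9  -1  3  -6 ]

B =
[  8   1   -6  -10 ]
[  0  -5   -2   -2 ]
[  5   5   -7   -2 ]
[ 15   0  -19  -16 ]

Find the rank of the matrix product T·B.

First compute TB:
[[-27,  51,  -3,  78],
 [-147,  11, 149, 182]]
Now row reduce the product.
R2 ← R2 − (49/9)·R1: [0, -800/3, 496/3, -728/3]
2 nonzero rows, so rank(TB) = 2.

2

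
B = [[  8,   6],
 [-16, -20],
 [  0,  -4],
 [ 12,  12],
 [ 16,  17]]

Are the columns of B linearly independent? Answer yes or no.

Row reduce B to echelon form.
R2 ← R2 + (2)·R1: [0, -8]
R4 ← R4 − (3/2)·R1: [0, 3]
R5 ← R5 − (2)·R1: [0, 5]
R3 ← R3 − (1/2)·R2: [0, 0]
R4 ← R4 + (3/8)·R2: [0, 0]
R5 ← R5 + (5/8)·R2: [0, 0]
2 pivots among 2 columns.
Every column is a pivot column, so the columns are linearly independent.

yes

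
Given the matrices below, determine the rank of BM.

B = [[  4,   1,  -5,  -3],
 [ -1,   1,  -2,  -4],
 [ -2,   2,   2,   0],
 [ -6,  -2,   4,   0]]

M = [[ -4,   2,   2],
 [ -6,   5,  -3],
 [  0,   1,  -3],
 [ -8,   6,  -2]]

First compute BM:
[[  2, -10,  26],
 [ 30, -23,   9],
 [ -4,   8, -16],
 [ 36, -18, -18]]
Now row reduce the product.
R2 ← R2 − (15)·R1: [0, 127, -381]
R3 ← R3 + (2)·R1: [0, -12, 36]
R4 ← R4 − (18)·R1: [0, 162, -486]
R3 ← R3 + (12/127)·R2: [0, 0, 0]
R4 ← R4 − (162/127)·R2: [0, 0, 0]
2 nonzero rows, so rank(BM) = 2.

2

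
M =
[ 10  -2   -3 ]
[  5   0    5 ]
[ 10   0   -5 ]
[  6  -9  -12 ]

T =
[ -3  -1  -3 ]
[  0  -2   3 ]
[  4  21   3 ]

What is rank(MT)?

First compute MT:
[[-42, -69, -45],
 [  5, 100,   0],
 [-50, -115, -45],
 [-66, -240, -81]]
Now row reduce the product.
R2 ← R2 + (5/42)·R1: [0, 1285/14, -75/14]
R3 ← R3 − (25/21)·R1: [0, -230/7, 60/7]
R4 ← R4 − (11/7)·R1: [0, -921/7, -72/7]
R3 ← R3 + (92/257)·R2: [0, 0, 1710/257]
R4 ← R4 + (1842/1285)·R2: [0, 0, -4617/257]
R4 ← R4 + (27/10)·R3: [0, 0, 0]
3 nonzero rows, so rank(MT) = 3.

3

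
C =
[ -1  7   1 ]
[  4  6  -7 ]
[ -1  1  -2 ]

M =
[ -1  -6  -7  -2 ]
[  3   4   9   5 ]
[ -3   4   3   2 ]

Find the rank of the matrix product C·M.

First compute CM:
[[ 19,  38,  73,  39],
 [ 35, -28,   5,   8],
 [ 10,   2,  10,   3]]
Now row reduce the product.
R2 ← R2 − (35/19)·R1: [0, -98, -2460/19, -1213/19]
R3 ← R3 − (10/19)·R1: [0, -18, -540/19, -333/19]
R3 ← R3 − (9/49)·R2: [0, 0, -4320/931, -5400/931]
3 nonzero rows, so rank(CM) = 3.

3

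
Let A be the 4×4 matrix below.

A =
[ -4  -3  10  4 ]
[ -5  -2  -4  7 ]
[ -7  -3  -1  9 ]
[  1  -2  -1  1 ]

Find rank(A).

Row reduce to echelon form.
R2 ← R2 − (5/4)·R1: [0, 7/4, -33/2, 2]
R3 ← R3 − (7/4)·R1: [0, 9/4, -37/2, 2]
R4 ← R4 + (1/4)·R1: [0, -11/4, 3/2, 2]
R3 ← R3 − (9/7)·R2: [0, 0, 19/7, -4/7]
R4 ← R4 + (11/7)·R2: [0, 0, -171/7, 36/7]
R4 ← R4 + (9)·R3: [0, 0, 0, 0]
Echelon form has 3 nonzero rows, so rank(A) = 3.

3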